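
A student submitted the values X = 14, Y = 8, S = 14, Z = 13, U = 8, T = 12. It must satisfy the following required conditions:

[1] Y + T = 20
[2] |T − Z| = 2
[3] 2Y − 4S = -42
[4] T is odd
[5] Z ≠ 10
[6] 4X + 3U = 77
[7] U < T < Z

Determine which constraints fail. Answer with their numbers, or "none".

The assignment fails constraints 2, 3, 4, and 6.

[1] Y + T = 8 + 12 = 20 — holds.
[2] |12 − 13| = 1, not 2 — fails.
[3] 2Y − 4S = 2(8) − 4(14) = -40, not -42 — fails.
[4] T = 12 is even — fails.
[5] Z = 13, and 13 ≠ 10 — holds.
[6] 4X + 3U = 4(14) + 3(8) = 80, not 77 — fails.
[7] values 8 < 12 < 13 — holds.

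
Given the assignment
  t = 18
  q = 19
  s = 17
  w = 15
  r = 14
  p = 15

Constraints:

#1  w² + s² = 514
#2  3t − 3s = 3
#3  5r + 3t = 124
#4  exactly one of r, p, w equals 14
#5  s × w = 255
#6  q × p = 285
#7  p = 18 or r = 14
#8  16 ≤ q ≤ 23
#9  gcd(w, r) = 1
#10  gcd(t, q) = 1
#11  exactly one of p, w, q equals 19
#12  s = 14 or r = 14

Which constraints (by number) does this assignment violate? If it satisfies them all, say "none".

#1 w² + s² = 15² + 17² = 225 + 289 = 514  ✓
#2 3t − 3s = 3(18) − 3(17) = 3  ✓
#3 5r + 3t = 5(14) + 3(18) = 124  ✓
#4 r=14, p=15, w=15; 1 of them equals 14  ✓
#5 s × w = 17 × 15 = 255  ✓
#6 q × p = 19 × 15 = 285  ✓
#7 p = 15 ≠ 18, but r = 14 = 14 (second disjunct)  ✓
#8 q = 19 lies in [16, 23]  ✓
#9 gcd(15, 14) = 1  ✓
#10 gcd(18, 19) = 1  ✓
#11 p=15, w=15, q=19; 1 of them equals 19  ✓
#12 s = 17 ≠ 14, but r = 14 = 14 (second disjunct)  ✓

Yes — all constraints hold.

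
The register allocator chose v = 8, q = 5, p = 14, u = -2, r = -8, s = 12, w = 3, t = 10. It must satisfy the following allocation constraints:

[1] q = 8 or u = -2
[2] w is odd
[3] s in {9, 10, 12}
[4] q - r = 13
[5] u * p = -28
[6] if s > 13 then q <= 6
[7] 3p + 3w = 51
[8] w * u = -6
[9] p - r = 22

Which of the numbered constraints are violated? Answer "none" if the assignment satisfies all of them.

All constraints are satisfied.

[1] q = 5 ≠ 8, but u = -2 = -2 (second disjunct) — holds.
[2] w = 3 is odd — holds.
[3] s = 12 is in {9, 10, 12} — holds.
[4] q - r = 5 - (-8) = 13 — holds.
[5] u * p = -2 * 14 = -28 — holds.
[6] s = 12, not > 13; antecedent false, conditional vacuously true — holds.
[7] 3p + 3w = 3(14) + 3(3) = 51 — holds.
[8] w * u = 3 * (-2) = -6 — holds.
[9] p - r = 14 - (-8) = 22 — holds.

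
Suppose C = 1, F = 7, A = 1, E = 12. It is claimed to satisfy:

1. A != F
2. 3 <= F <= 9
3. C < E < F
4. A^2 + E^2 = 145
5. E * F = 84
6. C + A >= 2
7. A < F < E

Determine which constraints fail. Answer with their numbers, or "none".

1. A = 1, F = 7; distinct  holds
2. F = 7 lies in [3, 9]  holds
3. values 1, 12, 7; E = 12 is not < F = 7  fails
4. A^2 + E^2 = 1^2 + 12^2 = 1 + 144 = 145  holds
5. E * F = 12 * 7 = 84  holds
6. C + A = 1 + 1 = 2; 2 ≥ 2  holds
7. values 1 < 7 < 12  holds

No — constraint 3 is not satisfied.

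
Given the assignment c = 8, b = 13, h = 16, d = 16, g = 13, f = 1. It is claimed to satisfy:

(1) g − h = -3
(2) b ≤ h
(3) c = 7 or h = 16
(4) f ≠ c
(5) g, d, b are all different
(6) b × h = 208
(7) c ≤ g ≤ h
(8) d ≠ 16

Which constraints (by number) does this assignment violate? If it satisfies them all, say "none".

Constraints 5, 8 do not hold.

(1) g − h = 13 − 16 = -3 — satisfied.
(2) b = 13, h = 16; 13 ≤ 16 — satisfied.
(3) c = 8 ≠ 7, but h = 16 = 16 (second disjunct) — satisfied.
(4) f = 1, c = 8; distinct — satisfied.
(5) g = b = 13, not all different — violated.
(6) b × h = 13 × 16 = 208 — satisfied.
(7) values 8 ≤ 13 ≤ 16 — satisfied.
(8) d = 16, but 16 is required to differ — violated.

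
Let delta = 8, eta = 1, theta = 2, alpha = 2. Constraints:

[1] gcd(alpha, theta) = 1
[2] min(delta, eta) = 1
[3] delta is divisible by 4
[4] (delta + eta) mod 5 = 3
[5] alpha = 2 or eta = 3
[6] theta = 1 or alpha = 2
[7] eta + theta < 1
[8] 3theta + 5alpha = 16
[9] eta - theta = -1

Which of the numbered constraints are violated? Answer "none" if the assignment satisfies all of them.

[1] gcd(2, 2) = 2, not 1 — violated.
[2] min(8, 1) = 1 — OK.
[3] 8 / 4 = 2, so 4 divides 8 — OK.
[4] delta + eta = 9; 9 mod 5 = 4, not 3 — violated.
[5] alpha = 2 = 2 (first disjunct) — OK.
[6] theta = 2 ≠ 1, but alpha = 2 = 2 (second disjunct) — OK.
[7] eta + theta = 1 + 2 = 3; 3 ≥ 1, bound 1 not met — violated.
[8] 3theta + 5alpha = 3(2) + 5(2) = 16 — OK.
[9] eta - theta = 1 - 2 = -1 — OK.

The assignment fails constraints 1, 4, 7.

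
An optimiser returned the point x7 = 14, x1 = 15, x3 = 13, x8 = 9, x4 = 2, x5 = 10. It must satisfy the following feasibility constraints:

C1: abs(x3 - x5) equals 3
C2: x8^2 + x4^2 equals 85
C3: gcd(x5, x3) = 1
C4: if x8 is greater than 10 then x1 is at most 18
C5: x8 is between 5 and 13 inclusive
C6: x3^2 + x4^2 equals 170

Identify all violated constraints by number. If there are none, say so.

C1: abs(13 - 10) = 3  true
C2: x8^2 + x4^2 = 9^2 + 2^2 = 81 + 4 = 85  true
C3: gcd(10, 13) = 1  true
C4: x8 = 9, not > 10; antecedent false, conditional vacuously true  true
C5: x8 = 9 lies in [5, 13]  true
C6: x3^2 + x4^2 = 13^2 + 2^2 = 169 + 4 = 173, not 170  false

No — constraint 6 is not satisfied.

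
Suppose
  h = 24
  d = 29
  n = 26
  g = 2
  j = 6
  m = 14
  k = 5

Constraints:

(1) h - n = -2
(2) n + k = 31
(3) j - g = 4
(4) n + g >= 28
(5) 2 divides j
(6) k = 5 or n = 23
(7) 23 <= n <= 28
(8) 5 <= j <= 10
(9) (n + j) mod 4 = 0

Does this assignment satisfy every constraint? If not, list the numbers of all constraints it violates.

(1) h - n = 24 - 26 = -2 — OK.
(2) n + k = 26 + 5 = 31 — OK.
(3) j - g = 6 - 2 = 4 — OK.
(4) n + g = 26 + 2 = 28; 28 ≥ 28 — OK.
(5) 6 / 2 = 3, so 2 divides 6 — OK.
(6) k = 5 = 5 (first disjunct) — OK.
(7) n = 26 lies in [23, 28] — OK.
(8) j = 6 lies in [5, 10] — OK.
(9) n + j = 32; 32 mod 4 = 0 — OK.

None — every constraint holds.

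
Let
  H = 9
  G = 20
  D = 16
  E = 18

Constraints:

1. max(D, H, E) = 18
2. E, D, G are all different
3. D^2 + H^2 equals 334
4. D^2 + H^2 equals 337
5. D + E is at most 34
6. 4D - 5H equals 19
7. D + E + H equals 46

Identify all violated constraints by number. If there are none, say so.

1. max(16, 9, 18) = 18  holds
2. values 18, 16, 20 are pairwise distinct  holds
3. D^2 + H^2 = 16^2 + 9^2 = 256 + 81 = 337, not 334  fails
4. D^2 + H^2 = 16^2 + 9^2 = 256 + 81 = 337  holds
5. D + E = 16 + 18 = 34; 34 ≤ 34  holds
6. 4D - 5H = 4(16) - 5(9) = 19  holds
7. D + E + H = 16 + 18 + 9 = 43, not 46  fails

Constraints 3, 7 are violated.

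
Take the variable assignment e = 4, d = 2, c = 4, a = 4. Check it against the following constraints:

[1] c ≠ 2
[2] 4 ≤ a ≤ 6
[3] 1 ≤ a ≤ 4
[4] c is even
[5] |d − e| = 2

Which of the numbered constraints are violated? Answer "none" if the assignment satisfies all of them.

No violations.

[1] c = 4, and 4 ≠ 2  OK
[2] a = 4 lies in [4, 6]  OK
[3] a = 4 lies in [1, 4]  OK
[4] c = 4 is even  OK
[5] |2 − 4| = 2  OK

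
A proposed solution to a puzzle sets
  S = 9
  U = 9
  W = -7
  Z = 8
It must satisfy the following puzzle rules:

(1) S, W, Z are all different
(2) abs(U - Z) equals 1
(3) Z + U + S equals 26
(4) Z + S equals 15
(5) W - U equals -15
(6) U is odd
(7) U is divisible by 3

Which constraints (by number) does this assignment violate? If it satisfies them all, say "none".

(1) values 9, -7, 8 are pairwise distinct — holds.
(2) abs(9 - 8) = 1 — holds.
(3) Z + U + S = 8 + 9 + 9 = 26 — holds.
(4) Z + S = 8 + 9 = 17, not 15 — fails.
(5) W - U = -7 - 9 = -16, not -15 — fails.
(6) U = 9 is odd — holds.
(7) 9 / 3 = 3, so 3 divides 9 — holds.

Constraints 4 and 5 do not hold.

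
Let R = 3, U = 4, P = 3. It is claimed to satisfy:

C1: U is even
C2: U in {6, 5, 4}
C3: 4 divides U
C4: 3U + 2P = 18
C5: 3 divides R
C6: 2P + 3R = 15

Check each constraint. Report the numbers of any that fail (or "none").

The assignment satisfies every constraint.

C1: U = 4 is even — holds.
C2: U = 4 is in {6, 5, 4} — holds.
C3: 4 / 4 = 1, so 4 divides 4 — holds.
C4: 3U + 2P = 3(4) + 2(3) = 18 — holds.
C5: 3 / 3 = 1, so 3 divides 3 — holds.
C6: 2P + 3R = 2(3) + 3(3) = 15 — holds.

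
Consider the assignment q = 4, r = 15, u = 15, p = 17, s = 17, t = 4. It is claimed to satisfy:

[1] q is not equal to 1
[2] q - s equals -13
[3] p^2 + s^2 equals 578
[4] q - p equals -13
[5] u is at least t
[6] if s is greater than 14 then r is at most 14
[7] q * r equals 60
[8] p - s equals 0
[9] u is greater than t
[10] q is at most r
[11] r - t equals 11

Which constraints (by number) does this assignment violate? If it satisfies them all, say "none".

Constraint 6 does not hold.

[1] q = 4, and 4 ≠ 1 — OK.
[2] q - s = 4 - 17 = -13 — OK.
[3] p^2 + s^2 = 17^2 + 17^2 = 289 + 289 = 578 — OK.
[4] q - p = 4 - 17 = -13 — OK.
[5] u = 15, t = 4; 15 ≥ 4 — OK.
[6] s = 17 > 14, so we need r ≤ 14; but r = 15 > 14 — violated.
[7] q * r = 4 * 15 = 60 — OK.
[8] p - s = 17 - 17 = 0 — OK.
[9] u = 15, t = 4; 15 > 4 — OK.
[10] q = 4, r = 15; 4 ≤ 15 — OK.
[11] r - t = 15 - 4 = 11 — OK.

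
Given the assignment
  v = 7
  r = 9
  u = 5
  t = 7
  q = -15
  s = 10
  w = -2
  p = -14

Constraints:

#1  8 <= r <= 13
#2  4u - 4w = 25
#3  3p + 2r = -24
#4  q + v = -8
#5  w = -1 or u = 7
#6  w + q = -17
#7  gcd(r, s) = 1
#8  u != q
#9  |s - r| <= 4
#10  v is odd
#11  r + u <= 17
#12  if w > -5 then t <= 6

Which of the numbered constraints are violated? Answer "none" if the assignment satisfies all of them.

#1 r = 9 lies in [8, 13] — holds.
#2 4u - 4w = 4(5) - 4(-2) = 28, not 25 — does not hold.
#3 3p + 2r = 3(-14) + 2(9) = -24 — holds.
#4 q + v = -15 + 7 = -8 — holds.
#5 w = -2 ≠ -1 and u = 5 ≠ 7; both disjuncts false — does not hold.
#6 w + q = -2 + (-15) = -17 — holds.
#7 gcd(9, 10) = 1 — holds.
#8 u = 5, q = -15; distinct — holds.
#9 |10 - 9| = 1; 1 ≤ 4 — holds.
#10 v = 7 is odd — holds.
#11 r + u = 9 + 5 = 14; 14 ≤ 17 — holds.
#12 w = -2 > -5, so we need t ≤ 6; but t = 7 > 6 — does not hold.

Constraints 2, 5, 12 are violated.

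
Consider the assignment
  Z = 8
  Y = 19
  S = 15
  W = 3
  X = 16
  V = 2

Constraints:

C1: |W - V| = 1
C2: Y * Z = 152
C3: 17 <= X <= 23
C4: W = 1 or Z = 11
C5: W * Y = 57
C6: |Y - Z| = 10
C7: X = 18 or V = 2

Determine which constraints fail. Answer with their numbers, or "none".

C1: |3 - 2| = 1 — satisfied.
C2: Y * Z = 19 * 8 = 152 — satisfied.
C3: X = 16 is outside [17, 23] — violated.
C4: W = 3 ≠ 1 and Z = 8 ≠ 11; both disjuncts false — violated.
C5: W * Y = 3 * 19 = 57 — satisfied.
C6: |19 - 8| = 11, not 10 — violated.
C7: X = 16 ≠ 18, but V = 2 = 2 (second disjunct) — satisfied.

No — constraints 3, 4, and 6 are not satisfied.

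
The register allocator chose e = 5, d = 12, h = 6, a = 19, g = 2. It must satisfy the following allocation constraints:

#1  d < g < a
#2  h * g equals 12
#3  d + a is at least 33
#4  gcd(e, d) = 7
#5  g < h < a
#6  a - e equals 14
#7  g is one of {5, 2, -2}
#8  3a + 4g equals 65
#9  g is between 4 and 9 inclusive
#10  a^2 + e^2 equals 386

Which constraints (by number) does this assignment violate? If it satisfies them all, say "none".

Violated: 1, 3, 4, 9.

#1 values 12, 2, 19; d = 12 is not < g = 2  false
#2 h * g = 6 * 2 = 12  true
#3 d + a = 12 + 19 = 31; 31 < 33, bound 33 not met  false
#4 gcd(5, 12) = 1, not 7  false
#5 values 2 < 6 < 19  true
#6 a - e = 19 - 5 = 14  true
#7 g = 2 is in {5, 2, -2}  true
#8 3a + 4g = 3(19) + 4(2) = 65  true
#9 g = 2 is outside [4, 9]  false
#10 a^2 + e^2 = 19^2 + 5^2 = 361 + 25 = 386  true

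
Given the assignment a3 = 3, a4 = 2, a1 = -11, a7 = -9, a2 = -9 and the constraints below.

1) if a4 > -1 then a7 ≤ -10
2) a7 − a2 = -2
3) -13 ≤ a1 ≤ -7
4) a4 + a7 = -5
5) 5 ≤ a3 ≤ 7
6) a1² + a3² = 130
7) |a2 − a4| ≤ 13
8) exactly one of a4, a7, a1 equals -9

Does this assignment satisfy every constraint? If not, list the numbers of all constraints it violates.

Violated: 1, 2, 4, and 5.

1) a4 = 2 > -1, so we need a7 ≤ -10; but a7 = -9 > -10 — does not hold.
2) a7 − a2 = -9 − (-9) = 0, not -2 — does not hold.
3) a1 = -11 lies in [-13, -7] — holds.
4) a4 + a7 = 2 + (-9) = -7, not -5 — does not hold.
5) a3 = 3 is outside [5, 7] — does not hold.
6) a1² + a3² = (-11)² + 3² = 121 + 9 = 130 — holds.
7) |-9 − 2| = 11; 11 ≤ 13 — holds.
8) a4=2, a7=-9, a1=-11; 1 of them equals -9 — holds.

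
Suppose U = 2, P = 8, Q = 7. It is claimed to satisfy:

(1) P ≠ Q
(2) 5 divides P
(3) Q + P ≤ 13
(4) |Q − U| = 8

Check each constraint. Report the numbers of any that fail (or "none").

(1) P = 8, Q = 7; distinct — satisfied.
(2) 8 = 5×1 + 3, so 5 does not divide 8 — violated.
(3) Q + P = 7 + 8 = 15; 15 > 13, bound 13 not met — violated.
(4) |7 − 2| = 5, not 8 — violated.

The assignment fails constraints 2, 3, and 4.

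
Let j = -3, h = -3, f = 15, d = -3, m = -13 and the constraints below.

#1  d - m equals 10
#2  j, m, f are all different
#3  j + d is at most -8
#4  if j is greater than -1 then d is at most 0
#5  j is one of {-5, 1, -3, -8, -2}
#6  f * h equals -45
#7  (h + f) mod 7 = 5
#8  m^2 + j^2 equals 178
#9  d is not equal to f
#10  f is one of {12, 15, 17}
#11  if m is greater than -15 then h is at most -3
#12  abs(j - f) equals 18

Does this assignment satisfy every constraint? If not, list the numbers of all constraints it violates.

#1 d - m = -3 - (-13) = 10  holds
#2 values -3, -13, 15 are pairwise distinct  holds
#3 j + d = -3 + (-3) = -6; -6 > -8, bound -8 not met  fails
#4 j = -3, not > -1; antecedent false, conditional vacuously true  holds
#5 j = -3 is in {-5, 1, -3, -8, -2}  holds
#6 f * h = 15 * (-3) = -45  holds
#7 h + f = 12; 12 mod 7 = 5  holds
#8 m^2 + j^2 = (-13)^2 + (-3)^2 = 169 + 9 = 178  holds
#9 d = -3, f = 15; distinct  holds
#10 f = 15 is in {12, 15, 17}  holds
#11 m = -13 > -15, so we need h ≤ -3; h = -3 ≤ -3  holds
#12 abs(-3 - 15) = 18  holds

Constraint 3 is violated.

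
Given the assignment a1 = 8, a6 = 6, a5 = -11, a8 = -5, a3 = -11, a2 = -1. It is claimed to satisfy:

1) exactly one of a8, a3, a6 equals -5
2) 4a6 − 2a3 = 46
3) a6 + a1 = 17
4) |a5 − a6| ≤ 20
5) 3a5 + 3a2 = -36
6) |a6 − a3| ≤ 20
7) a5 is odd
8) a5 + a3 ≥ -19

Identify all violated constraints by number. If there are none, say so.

Violated: 3, 8.

1) a8=-5, a3=-11, a6=6; 1 of them equals -5 — OK.
2) 4a6 − 2a3 = 4(6) − 2(-11) = 46 — OK.
3) a6 + a1 = 6 + 8 = 14, not 17 — violated.
4) |-11 − 6| = 17; 17 ≤ 20 — OK.
5) 3a5 + 3a2 = 3(-11) + 3(-1) = -36 — OK.
6) |6 − (-11)| = 17; 17 ≤ 20 — OK.
7) a5 = -11 is odd — OK.
8) a5 + a3 = -11 + (-11) = -22; -22 < -19, bound -19 not met — violated.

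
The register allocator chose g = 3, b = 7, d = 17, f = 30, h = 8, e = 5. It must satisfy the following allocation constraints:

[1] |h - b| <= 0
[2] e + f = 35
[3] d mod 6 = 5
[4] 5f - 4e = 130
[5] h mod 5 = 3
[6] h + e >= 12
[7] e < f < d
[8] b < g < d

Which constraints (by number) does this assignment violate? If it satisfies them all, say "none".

[1] |8 - 7| = 1; 1 > 0, exceeds bound 0  ✗
[2] e + f = 5 + 30 = 35  ✓
[3] 17 mod 6 = 5  ✓
[4] 5f - 4e = 5(30) - 4(5) = 130  ✓
[5] 8 mod 5 = 3  ✓
[6] h + e = 8 + 5 = 13; 13 ≥ 12  ✓
[7] values 5, 30, 17; f = 30 is not < d = 17  ✗
[8] values 7, 3, 17; b = 7 is not < g = 3  ✗

The assignment fails constraints 1, 7, and 8.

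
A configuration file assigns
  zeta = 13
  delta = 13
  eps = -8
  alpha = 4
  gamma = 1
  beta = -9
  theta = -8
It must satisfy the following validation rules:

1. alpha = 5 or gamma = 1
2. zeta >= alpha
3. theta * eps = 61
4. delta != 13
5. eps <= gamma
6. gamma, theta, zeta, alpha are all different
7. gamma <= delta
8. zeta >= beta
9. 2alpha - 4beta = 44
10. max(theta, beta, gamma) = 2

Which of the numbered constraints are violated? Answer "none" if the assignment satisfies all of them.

The assignment fails constraints 3, 4, 10.

1. alpha = 4 ≠ 5, but gamma = 1 = 1 (second disjunct)  yes
2. zeta = 13, alpha = 4; 13 ≥ 4  yes
3. theta * eps = -8 * (-8) = 64, not 61  no
4. delta = 13, but 13 is required to differ  no
5. eps = -8, gamma = 1; -8 ≤ 1  yes
6. values 1, -8, 13, 4 are pairwise distinct  yes
7. gamma = 1, delta = 13; 1 ≤ 13  yes
8. zeta = 13, beta = -9; 13 ≥ -9  yes
9. 2alpha - 4beta = 2(4) - 4(-9) = 44  yes
10. max(-8, -9, 1) = 1, not 2  no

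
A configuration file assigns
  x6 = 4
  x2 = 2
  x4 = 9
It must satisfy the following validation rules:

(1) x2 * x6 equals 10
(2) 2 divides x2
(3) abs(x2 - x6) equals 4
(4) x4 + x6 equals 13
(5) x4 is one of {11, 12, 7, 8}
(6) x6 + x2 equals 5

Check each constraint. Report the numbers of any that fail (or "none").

(1) x2 * x6 = 2 * 4 = 8, not 10 — fails.
(2) 2 / 2 = 1, so 2 divides 2 — holds.
(3) abs(2 - 4) = 2, not 4 — fails.
(4) x4 + x6 = 9 + 4 = 13 — holds.
(5) x4 = 9 is not in {11, 12, 7, 8} — fails.
(6) x6 + x2 = 4 + 2 = 6, not 5 — fails.

Constraints 1, 3, 5, 6 are violated.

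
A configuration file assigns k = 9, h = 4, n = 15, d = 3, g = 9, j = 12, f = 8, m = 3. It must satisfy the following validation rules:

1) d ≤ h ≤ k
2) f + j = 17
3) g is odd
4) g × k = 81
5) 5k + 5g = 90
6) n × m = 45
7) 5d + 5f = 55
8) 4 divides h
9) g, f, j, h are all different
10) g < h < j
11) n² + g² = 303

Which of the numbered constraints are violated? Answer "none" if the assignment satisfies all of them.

1) values 3 ≤ 4 ≤ 9 — OK.
2) f + j = 8 + 12 = 20, not 17 — violated.
3) g = 9 is odd — OK.
4) g × k = 9 × 9 = 81 — OK.
5) 5k + 5g = 5(9) + 5(9) = 90 — OK.
6) n × m = 15 × 3 = 45 — OK.
7) 5d + 5f = 5(3) + 5(8) = 55 — OK.
8) 4 / 4 = 1, so 4 divides 4 — OK.
9) values 9, 8, 12, 4 are pairwise distinct — OK.
10) values 9, 4, 12; g = 9 is not < h = 4 — violated.
11) n² + g² = 15² + 9² = 225 + 81 = 306, not 303 — violated.

Constraints 2, 10, and 11 are violated.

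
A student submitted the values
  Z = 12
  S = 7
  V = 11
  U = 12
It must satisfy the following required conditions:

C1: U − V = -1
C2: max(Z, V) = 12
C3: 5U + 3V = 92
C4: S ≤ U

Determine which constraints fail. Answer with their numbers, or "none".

Violated: 1, 3.

C1: U − V = 12 − 11 = 1, not -1 — violated.
C2: max(12, 11) = 12 — OK.
C3: 5U + 3V = 5(12) + 3(11) = 93, not 92 — violated.
C4: S = 7, U = 12; 7 ≤ 12 — OK.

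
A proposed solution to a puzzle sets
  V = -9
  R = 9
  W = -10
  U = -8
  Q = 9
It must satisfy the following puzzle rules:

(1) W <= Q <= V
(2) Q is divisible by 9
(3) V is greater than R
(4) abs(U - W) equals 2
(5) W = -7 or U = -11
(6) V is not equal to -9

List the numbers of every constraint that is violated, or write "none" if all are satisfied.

Constraints 1, 3, 5, and 6 do not hold.

(1) values -10, 9, -9; Q = 9 is not <= V = -9 — violated.
(2) 9 / 9 = 1, so 9 divides 9 — satisfied.
(3) V = -9, R = 9; -9 ≤ 9 (want >) — violated.
(4) abs(-8 - (-10)) = 2 — satisfied.
(5) W = -10 ≠ -7 and U = -8 ≠ -11; both disjuncts false — violated.
(6) V = -9, but -9 is required to differ — violated.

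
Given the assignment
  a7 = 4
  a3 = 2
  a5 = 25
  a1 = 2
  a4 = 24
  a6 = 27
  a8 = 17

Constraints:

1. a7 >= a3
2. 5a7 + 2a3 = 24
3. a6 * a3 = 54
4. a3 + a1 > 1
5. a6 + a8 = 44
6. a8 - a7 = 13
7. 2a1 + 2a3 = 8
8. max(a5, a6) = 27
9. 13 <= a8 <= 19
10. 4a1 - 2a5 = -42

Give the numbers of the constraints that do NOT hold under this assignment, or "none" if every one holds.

1. a7 = 4, a3 = 2; 4 ≥ 2 — holds.
2. 5a7 + 2a3 = 5(4) + 2(2) = 24 — holds.
3. a6 * a3 = 27 * 2 = 54 — holds.
4. a3 + a1 = 2 + 2 = 4; 4 > 1 — holds.
5. a6 + a8 = 27 + 17 = 44 — holds.
6. a8 - a7 = 17 - 4 = 13 — holds.
7. 2a1 + 2a3 = 2(2) + 2(2) = 8 — holds.
8. max(25, 27) = 27 — holds.
9. a8 = 17 lies in [13, 19] — holds.
10. 4a1 - 2a5 = 4(2) - 2(25) = -42 — holds.

All constraints are satisfied.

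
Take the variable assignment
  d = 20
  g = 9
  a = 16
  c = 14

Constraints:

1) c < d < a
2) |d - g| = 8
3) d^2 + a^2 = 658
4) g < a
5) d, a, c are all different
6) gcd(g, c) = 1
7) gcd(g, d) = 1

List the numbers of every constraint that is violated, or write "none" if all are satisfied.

1) values 14, 20, 16; d = 20 is not < a = 16  ✘
2) |20 - 9| = 11, not 8  ✘
3) d^2 + a^2 = 20^2 + 16^2 = 400 + 256 = 656, not 658  ✘
4) g = 9, a = 16; 9 < 16  ✔
5) values 20, 16, 14 are pairwise distinct  ✔
6) gcd(9, 14) = 1  ✔
7) gcd(9, 20) = 1  ✔

No — constraints 1, 2, 3 are not satisfied.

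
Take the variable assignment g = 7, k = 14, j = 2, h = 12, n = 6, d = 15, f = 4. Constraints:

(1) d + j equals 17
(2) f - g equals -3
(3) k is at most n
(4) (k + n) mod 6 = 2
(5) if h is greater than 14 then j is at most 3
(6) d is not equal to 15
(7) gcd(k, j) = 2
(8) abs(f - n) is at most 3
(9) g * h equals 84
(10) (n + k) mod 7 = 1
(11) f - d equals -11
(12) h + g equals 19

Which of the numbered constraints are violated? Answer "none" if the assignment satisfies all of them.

(1) d + j = 15 + 2 = 17  holds
(2) f - g = 4 - 7 = -3  holds
(3) k = 14, n = 6; 14 > 6 (want ≤)  fails
(4) k + n = 20; 20 mod 6 = 2  holds
(5) h = 12, not > 14; antecedent false, conditional vacuously true  holds
(6) d = 15, but 15 is required to differ  fails
(7) gcd(14, 2) = 2  holds
(8) abs(4 - 6) = 2; 2 ≤ 3  holds
(9) g * h = 7 * 12 = 84  holds
(10) n + k = 20; 20 mod 7 = 6, not 1  fails
(11) f - d = 4 - 15 = -11  holds
(12) h + g = 12 + 7 = 19  holds

Constraints 3, 6, and 10 do not hold.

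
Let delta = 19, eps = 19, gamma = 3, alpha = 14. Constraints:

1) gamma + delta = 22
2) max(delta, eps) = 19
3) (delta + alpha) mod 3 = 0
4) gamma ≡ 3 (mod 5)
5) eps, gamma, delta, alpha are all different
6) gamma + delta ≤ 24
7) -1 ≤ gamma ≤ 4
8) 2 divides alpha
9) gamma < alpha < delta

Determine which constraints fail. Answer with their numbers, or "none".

Constraint 5 does not hold.

1) gamma + delta = 3 + 19 = 22  yes
2) max(19, 19) = 19  yes
3) delta + alpha = 33; 33 mod 3 = 0  yes
4) 3 mod 5 = 3  yes
5) eps = delta = 19, not all different  no
6) gamma + delta = 3 + 19 = 22; 22 ≤ 24  yes
7) gamma = 3 lies in [-1, 4]  yes
8) 14 / 2 = 7, so 2 divides 14  yes
9) values 3 < 14 < 19  yes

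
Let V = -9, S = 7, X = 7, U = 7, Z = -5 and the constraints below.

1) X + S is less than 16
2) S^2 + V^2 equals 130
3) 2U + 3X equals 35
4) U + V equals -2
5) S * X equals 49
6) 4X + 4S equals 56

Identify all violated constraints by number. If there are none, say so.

Yes — all constraints hold.

1) X + S = 7 + 7 = 14; 14 < 16 — holds.
2) S^2 + V^2 = 7^2 + (-9)^2 = 49 + 81 = 130 — holds.
3) 2U + 3X = 2(7) + 3(7) = 35 — holds.
4) U + V = 7 + (-9) = -2 — holds.
5) S * X = 7 * 7 = 49 — holds.
6) 4X + 4S = 4(7) + 4(7) = 56 — holds.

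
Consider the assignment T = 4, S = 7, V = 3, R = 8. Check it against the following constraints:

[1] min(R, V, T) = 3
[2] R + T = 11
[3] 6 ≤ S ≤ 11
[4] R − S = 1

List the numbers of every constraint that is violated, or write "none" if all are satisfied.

Constraint 2 is violated.

[1] min(8, 3, 4) = 3 — holds.
[2] R + T = 8 + 4 = 12, not 11 — does not hold.
[3] S = 7 lies in [6, 11] — holds.
[4] R − S = 8 − 7 = 1 — holds.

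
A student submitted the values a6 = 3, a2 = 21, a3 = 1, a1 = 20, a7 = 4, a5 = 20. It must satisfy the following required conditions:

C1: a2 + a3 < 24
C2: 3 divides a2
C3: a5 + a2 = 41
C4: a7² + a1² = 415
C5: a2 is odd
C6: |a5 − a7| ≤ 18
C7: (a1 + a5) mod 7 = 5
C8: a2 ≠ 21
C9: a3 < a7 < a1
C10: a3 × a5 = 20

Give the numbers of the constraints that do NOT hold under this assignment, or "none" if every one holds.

The assignment fails constraints 4, 8.

C1: a2 + a3 = 21 + 1 = 22; 22 < 24 — holds.
C2: 21 / 3 = 7, so 3 divides 21 — holds.
C3: a5 + a2 = 20 + 21 = 41 — holds.
C4: a7² + a1² = 4² + 20² = 16 + 400 = 416, not 415 — does not hold.
C5: a2 = 21 is odd — holds.
C6: |20 − 4| = 16; 16 ≤ 18 — holds.
C7: a1 + a5 = 40; 40 mod 7 = 5 — holds.
C8: a2 = 21, but 21 is required to differ — does not hold.
C9: values 1 < 4 < 20 — holds.
C10: a3 × a5 = 1 × 20 = 20 — holds.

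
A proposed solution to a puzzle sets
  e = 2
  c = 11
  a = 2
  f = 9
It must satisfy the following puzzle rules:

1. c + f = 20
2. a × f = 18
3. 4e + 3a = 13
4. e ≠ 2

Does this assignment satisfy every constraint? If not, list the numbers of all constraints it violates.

Constraints 3, 4 do not hold.

1. c + f = 11 + 9 = 20 — holds.
2. a × f = 2 × 9 = 18 — holds.
3. 4e + 3a = 4(2) + 3(2) = 14, not 13 — does not hold.
4. e = 2, but 2 is required to differ — does not hold.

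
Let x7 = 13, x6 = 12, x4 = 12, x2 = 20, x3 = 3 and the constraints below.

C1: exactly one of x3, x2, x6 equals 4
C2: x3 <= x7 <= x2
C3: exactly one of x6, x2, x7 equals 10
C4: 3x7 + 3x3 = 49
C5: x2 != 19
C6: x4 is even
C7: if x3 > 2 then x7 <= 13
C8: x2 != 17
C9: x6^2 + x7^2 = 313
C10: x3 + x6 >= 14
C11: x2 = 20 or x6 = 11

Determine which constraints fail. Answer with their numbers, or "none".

Violated: 1, 3, and 4.

C1: x3=3, x2=20, x6=12; 0 of them equal 4, not exactly one — does not hold.
C2: values 3 <= 13 <= 20 — holds.
C3: x6=12, x2=20, x7=13; 0 of them equal 10, not exactly one — does not hold.
C4: 3x7 + 3x3 = 3(13) + 3(3) = 48, not 49 — does not hold.
C5: x2 = 20, and 20 ≠ 19 — holds.
C6: x4 = 12 is even — holds.
C7: x3 = 3 > 2, so we need x7 ≤ 13; x7 = 13 ≤ 13 — holds.
C8: x2 = 20, and 20 ≠ 17 — holds.
C9: x6^2 + x7^2 = 12^2 + 13^2 = 144 + 169 = 313 — holds.
C10: x3 + x6 = 3 + 12 = 15; 15 ≥ 14 — holds.
C11: x2 = 20 = 20 (first disjunct) — holds.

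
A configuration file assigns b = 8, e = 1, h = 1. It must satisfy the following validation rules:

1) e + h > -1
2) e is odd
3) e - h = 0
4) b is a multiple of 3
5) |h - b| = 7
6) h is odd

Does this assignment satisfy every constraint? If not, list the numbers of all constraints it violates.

No — constraint 4 is not satisfied.

1) e + h = 1 + 1 = 2; 2 > -1 — satisfied.
2) e = 1 is odd — satisfied.
3) e - h = 1 - 1 = 0 — satisfied.
4) 8 = 3*2 + 2, so 3 does not divide 8 — violated.
5) |1 - 8| = 7 — satisfied.
6) h = 1 is odd — satisfied.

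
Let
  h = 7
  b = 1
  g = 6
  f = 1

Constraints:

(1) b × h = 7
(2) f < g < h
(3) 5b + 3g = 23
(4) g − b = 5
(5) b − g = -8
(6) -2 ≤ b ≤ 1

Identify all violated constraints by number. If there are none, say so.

(1) b × h = 1 × 7 = 7 — OK.
(2) values 1 < 6 < 7 — OK.
(3) 5b + 3g = 5(1) + 3(6) = 23 — OK.
(4) g − b = 6 − 1 = 5 — OK.
(5) b − g = 1 − 6 = -5, not -8 — violated.
(6) b = 1 lies in [-2, 1] — OK.

The assignment fails constraint 5.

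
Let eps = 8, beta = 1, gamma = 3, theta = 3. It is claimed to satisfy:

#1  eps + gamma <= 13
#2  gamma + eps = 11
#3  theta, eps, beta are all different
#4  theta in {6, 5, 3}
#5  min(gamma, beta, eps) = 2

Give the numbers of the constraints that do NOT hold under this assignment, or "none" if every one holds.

#1 eps + gamma = 8 + 3 = 11; 11 ≤ 13 — satisfied.
#2 gamma + eps = 3 + 8 = 11 — satisfied.
#3 values 3, 8, 1 are pairwise distinct — satisfied.
#4 theta = 3 is in {6, 5, 3} — satisfied.
#5 min(3, 1, 8) = 1, not 2 — violated.

No — constraint 5 is not satisfied.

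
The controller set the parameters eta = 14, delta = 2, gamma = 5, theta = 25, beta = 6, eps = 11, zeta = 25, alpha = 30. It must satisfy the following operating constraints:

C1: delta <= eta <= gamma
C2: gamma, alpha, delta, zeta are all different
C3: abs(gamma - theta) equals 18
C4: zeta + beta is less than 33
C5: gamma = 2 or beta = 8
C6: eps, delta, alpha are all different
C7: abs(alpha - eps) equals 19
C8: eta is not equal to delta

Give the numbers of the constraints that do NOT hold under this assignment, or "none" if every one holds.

C1: values 2, 14, 5; eta = 14 is not <= gamma = 5  FAIL
C2: values 5, 30, 2, 25 are pairwise distinct  OK
C3: abs(5 - 25) = 20, not 18  FAIL
C4: zeta + beta = 25 + 6 = 31; 31 < 33  OK
C5: gamma = 5 ≠ 2 and beta = 6 ≠ 8; both disjuncts false  FAIL
C6: values 11, 2, 30 are pairwise distinct  OK
C7: abs(30 - 11) = 19  OK
C8: eta = 14, delta = 2; distinct  OK

Constraints 1, 3, and 5 are violated.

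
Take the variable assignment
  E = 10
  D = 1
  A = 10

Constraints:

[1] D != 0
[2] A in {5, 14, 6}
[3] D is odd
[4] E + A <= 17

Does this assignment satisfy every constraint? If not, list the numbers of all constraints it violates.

[1] D = 1, and 1 ≠ 0 — holds.
[2] A = 10 is not in {5, 14, 6} — fails.
[3] D = 1 is odd — holds.
[4] E + A = 10 + 10 = 20; 20 > 17, bound 17 not met — fails.

No — constraints 2, 4 are not satisfied.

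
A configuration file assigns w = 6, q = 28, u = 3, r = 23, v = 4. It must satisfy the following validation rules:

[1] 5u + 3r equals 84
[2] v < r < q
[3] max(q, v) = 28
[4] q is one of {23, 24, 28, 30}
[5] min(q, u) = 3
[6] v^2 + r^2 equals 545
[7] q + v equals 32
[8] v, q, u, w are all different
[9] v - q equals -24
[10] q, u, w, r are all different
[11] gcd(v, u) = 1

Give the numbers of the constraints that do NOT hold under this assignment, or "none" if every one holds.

No violations.

[1] 5u + 3r = 5(3) + 3(23) = 84  yes
[2] values 4 < 23 < 28  yes
[3] max(28, 4) = 28  yes
[4] q = 28 is in {23, 24, 28, 30}  yes
[5] min(28, 3) = 3  yes
[6] v^2 + r^2 = 4^2 + 23^2 = 16 + 529 = 545  yes
[7] q + v = 28 + 4 = 32  yes
[8] values 4, 28, 3, 6 are pairwise distinct  yes
[9] v - q = 4 - 28 = -24  yes
[10] values 28, 3, 6, 23 are pairwise distinct  yes
[11] gcd(4, 3) = 1  yes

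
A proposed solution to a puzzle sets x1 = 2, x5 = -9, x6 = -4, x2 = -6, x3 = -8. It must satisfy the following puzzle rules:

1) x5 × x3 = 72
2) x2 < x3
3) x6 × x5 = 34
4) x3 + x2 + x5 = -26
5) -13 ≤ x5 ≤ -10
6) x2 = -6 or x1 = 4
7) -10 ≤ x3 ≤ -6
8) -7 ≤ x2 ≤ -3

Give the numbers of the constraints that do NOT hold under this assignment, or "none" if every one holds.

Constraints 2, 3, 4, and 5 are violated.

1) x5 × x3 = -9 × (-8) = 72  holds
2) x2 = -6, x3 = -8; -6 ≥ -8 (want <)  fails
3) x6 × x5 = -4 × (-9) = 36, not 34  fails
4) x3 + x2 + x5 = -8 + (-6) + (-9) = -23, not -26  fails
5) x5 = -9 is outside [-13, -10]  fails
6) x2 = -6 = -6 (first disjunct)  holds
7) x3 = -8 lies in [-10, -6]  holds
8) x2 = -6 lies in [-7, -3]  holds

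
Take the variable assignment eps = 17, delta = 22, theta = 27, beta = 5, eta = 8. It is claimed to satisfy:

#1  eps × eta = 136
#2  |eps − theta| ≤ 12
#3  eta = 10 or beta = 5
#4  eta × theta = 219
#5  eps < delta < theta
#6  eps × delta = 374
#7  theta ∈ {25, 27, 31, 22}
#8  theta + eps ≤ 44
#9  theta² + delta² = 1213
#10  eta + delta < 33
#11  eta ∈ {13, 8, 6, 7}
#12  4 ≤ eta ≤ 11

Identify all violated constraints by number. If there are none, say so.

Constraint 4 does not hold.

#1 eps × eta = 17 × 8 = 136 — holds.
#2 |17 − 27| = 10; 10 ≤ 12 — holds.
#3 eta = 8 ≠ 10, but beta = 5 = 5 (second disjunct) — holds.
#4 eta × theta = 8 × 27 = 216, not 219 — fails.
#5 values 17 < 22 < 27 — holds.
#6 eps × delta = 17 × 22 = 374 — holds.
#7 theta = 27 is in {25, 27, 31, 22} — holds.
#8 theta + eps = 27 + 17 = 44; 44 ≤ 44 — holds.
#9 theta² + delta² = 27² + 22² = 729 + 484 = 1213 — holds.
#10 eta + delta = 8 + 22 = 30; 30 < 33 — holds.
#11 eta = 8 is in {13, 8, 6, 7} — holds.
#12 eta = 8 lies in [4, 11] — holds.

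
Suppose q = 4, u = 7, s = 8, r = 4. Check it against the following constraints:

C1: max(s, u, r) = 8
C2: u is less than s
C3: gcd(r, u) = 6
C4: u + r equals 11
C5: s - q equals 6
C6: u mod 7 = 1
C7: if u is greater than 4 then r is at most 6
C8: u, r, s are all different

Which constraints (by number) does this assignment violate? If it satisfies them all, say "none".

Constraints 3, 5, and 6 do not hold.

C1: max(8, 7, 4) = 8 — holds.
C2: u = 7, s = 8; 7 < 8 — holds.
C3: gcd(4, 7) = 1, not 6 — does not hold.
C4: u + r = 7 + 4 = 11 — holds.
C5: s - q = 8 - 4 = 4, not 6 — does not hold.
C6: 7 mod 7 = 0, not 1 — does not hold.
C7: u = 7 > 4, so we need r ≤ 6; r = 4 ≤ 6 — holds.
C8: values 7, 4, 8 are pairwise distinct — holds.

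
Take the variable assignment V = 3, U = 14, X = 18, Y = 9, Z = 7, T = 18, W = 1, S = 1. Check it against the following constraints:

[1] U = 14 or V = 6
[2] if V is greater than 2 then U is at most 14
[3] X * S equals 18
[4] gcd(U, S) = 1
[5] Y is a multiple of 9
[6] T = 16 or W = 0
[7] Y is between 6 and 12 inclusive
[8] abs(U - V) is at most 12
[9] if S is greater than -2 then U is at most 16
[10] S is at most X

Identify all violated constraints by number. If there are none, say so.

Constraint 6 is violated.

[1] U = 14 = 14 (first disjunct) — holds.
[2] V = 3 > 2, so we need U ≤ 14; U = 14 ≤ 14 — holds.
[3] X * S = 18 * 1 = 18 — holds.
[4] gcd(14, 1) = 1 — holds.
[5] 9 / 9 = 1, so 9 divides 9 — holds.
[6] T = 18 ≠ 16 and W = 1 ≠ 0; both disjuncts false — does not hold.
[7] Y = 9 lies in [6, 12] — holds.
[8] abs(14 - 3) = 11; 11 ≤ 12 — holds.
[9] S = 1 > -2, so we need U ≤ 16; U = 14 ≤ 16 — holds.
[10] S = 1, X = 18; 1 ≤ 18 — holds.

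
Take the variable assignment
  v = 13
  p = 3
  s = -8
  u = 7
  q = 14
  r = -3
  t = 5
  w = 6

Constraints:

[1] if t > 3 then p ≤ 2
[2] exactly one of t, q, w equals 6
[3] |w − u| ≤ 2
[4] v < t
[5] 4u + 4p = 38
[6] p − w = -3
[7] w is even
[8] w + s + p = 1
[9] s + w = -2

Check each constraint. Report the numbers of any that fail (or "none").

[1] t = 5 > 3, so we need p ≤ 2; but p = 3 > 2  false
[2] t=5, q=14, w=6; 1 of them equals 6  true
[3] |6 − 7| = 1; 1 ≤ 2  true
[4] v = 13, t = 5; 13 ≥ 5 (want <)  false
[5] 4u + 4p = 4(7) + 4(3) = 40, not 38  false
[6] p − w = 3 − 6 = -3  true
[7] w = 6 is even  true
[8] w + s + p = 6 + (-8) + 3 = 1  true
[9] s + w = -8 + 6 = -2  true

Constraints 1, 4, and 5 do not hold.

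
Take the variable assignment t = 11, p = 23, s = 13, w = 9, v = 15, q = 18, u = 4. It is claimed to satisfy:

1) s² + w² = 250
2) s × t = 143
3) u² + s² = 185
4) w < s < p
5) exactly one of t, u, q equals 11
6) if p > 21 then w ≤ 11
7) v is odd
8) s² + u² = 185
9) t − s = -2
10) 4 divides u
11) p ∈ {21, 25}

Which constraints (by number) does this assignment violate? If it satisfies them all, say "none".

Violated: 11.

1) s² + w² = 13² + 9² = 169 + 81 = 250 — holds.
2) s × t = 13 × 11 = 143 — holds.
3) u² + s² = 4² + 13² = 16 + 169 = 185 — holds.
4) values 9 < 13 < 23 — holds.
5) t=11, u=4, q=18; 1 of them equals 11 — holds.
6) p = 23 > 21, so we need w ≤ 11; w = 9 ≤ 11 — holds.
7) v = 15 is odd — holds.
8) s² + u² = 13² + 4² = 169 + 16 = 185 — holds.
9) t − s = 11 − 13 = -2 — holds.
10) 4 / 4 = 1, so 4 divides 4 — holds.
11) p = 23 is not in {21, 25} — does not hold.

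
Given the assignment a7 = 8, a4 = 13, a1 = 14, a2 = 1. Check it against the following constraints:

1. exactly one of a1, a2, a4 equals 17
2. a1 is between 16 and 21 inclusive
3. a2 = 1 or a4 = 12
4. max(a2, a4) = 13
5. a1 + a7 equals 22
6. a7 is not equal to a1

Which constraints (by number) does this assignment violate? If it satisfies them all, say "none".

1. a1=14, a2=1, a4=13; 0 of them equal 17, not exactly one — violated.
2. a1 = 14 is outside [16, 21] — violated.
3. a2 = 1 = 1 (first disjunct) — OK.
4. max(1, 13) = 13 — OK.
5. a1 + a7 = 14 + 8 = 22 — OK.
6. a7 = 8, a1 = 14; distinct — OK.

Constraints 1 and 2 do not hold.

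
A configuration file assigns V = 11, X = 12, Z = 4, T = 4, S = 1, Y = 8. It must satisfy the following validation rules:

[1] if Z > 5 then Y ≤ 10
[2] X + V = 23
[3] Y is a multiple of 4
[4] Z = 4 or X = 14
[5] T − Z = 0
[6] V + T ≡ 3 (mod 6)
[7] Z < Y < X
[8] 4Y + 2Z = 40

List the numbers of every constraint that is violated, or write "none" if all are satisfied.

Yes — all constraints hold.

[1] Z = 4, not > 5; antecedent false, conditional vacuously true  ✓
[2] X + V = 12 + 11 = 23  ✓
[3] 8 / 4 = 2, so 4 divides 8  ✓
[4] Z = 4 = 4 (first disjunct)  ✓
[5] T − Z = 4 − 4 = 0  ✓
[6] V + T = 15; 15 mod 6 = 3  ✓
[7] values 4 < 8 < 12  ✓
[8] 4Y + 2Z = 4(8) + 2(4) = 40  ✓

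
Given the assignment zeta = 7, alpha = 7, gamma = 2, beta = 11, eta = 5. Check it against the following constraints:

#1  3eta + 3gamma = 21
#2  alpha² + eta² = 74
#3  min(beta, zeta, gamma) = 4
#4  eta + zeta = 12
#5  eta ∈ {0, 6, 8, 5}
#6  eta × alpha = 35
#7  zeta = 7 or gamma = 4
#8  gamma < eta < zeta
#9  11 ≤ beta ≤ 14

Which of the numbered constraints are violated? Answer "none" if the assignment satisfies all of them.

#1 3eta + 3gamma = 3(5) + 3(2) = 21 — holds.
#2 alpha² + eta² = 7² + 5² = 49 + 25 = 74 — holds.
#3 min(11, 7, 2) = 2, not 4 — does not hold.
#4 eta + zeta = 5 + 7 = 12 — holds.
#5 eta = 5 is in {0, 6, 8, 5} — holds.
#6 eta × alpha = 5 × 7 = 35 — holds.
#7 zeta = 7 = 7 (first disjunct) — holds.
#8 values 2 < 5 < 7 — holds.
#9 beta = 11 lies in [11, 14] — holds.

Constraint 3 does not hold.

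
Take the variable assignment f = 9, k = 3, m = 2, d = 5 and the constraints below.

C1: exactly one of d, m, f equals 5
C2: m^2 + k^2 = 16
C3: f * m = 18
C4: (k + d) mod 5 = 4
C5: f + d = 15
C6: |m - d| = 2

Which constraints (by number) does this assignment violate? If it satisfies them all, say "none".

Constraints 2, 4, 5, 6 are violated.

C1: d=5, m=2, f=9; 1 of them equals 5 — holds.
C2: m^2 + k^2 = 2^2 + 3^2 = 4 + 9 = 13, not 16 — fails.
C3: f * m = 9 * 2 = 18 — holds.
C4: k + d = 8; 8 mod 5 = 3, not 4 — fails.
C5: f + d = 9 + 5 = 14, not 15 — fails.
C6: |2 - 5| = 3, not 2 — fails.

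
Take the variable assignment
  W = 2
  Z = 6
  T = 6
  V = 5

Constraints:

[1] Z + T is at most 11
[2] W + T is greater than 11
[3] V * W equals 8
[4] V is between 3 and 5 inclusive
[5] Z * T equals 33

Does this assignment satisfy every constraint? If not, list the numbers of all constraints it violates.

[1] Z + T = 6 + 6 = 12; 12 > 11, bound 11 not met  ✗
[2] W + T = 2 + 6 = 8; 8 ≤ 11, bound 11 not met  ✗
[3] V * W = 5 * 2 = 10, not 8  ✗
[4] V = 5 lies in [3, 5]  ✓
[5] Z * T = 6 * 6 = 36, not 33  ✗

No — constraints 1, 2, 3, 5 are not satisfied.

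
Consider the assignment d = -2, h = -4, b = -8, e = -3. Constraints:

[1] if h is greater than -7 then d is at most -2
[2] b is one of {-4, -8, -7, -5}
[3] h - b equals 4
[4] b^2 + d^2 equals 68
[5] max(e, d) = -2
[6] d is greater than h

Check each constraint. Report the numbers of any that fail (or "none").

[1] h = -4 > -7, so we need d ≤ -2; d = -2 ≤ -2  true
[2] b = -8 is in {-4, -8, -7, -5}  true
[3] h - b = -4 - (-8) = 4  true
[4] b^2 + d^2 = (-8)^2 + (-2)^2 = 64 + 4 = 68  true
[5] max(-3, -2) = -2  true
[6] d = -2, h = -4; -2 > -4  true

The assignment satisfies every constraint.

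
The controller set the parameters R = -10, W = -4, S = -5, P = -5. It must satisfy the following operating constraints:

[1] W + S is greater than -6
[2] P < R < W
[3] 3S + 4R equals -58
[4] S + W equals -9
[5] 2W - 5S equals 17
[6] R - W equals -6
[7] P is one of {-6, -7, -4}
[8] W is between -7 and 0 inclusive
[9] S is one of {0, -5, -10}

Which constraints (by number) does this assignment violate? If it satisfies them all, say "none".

[1] W + S = -4 + (-5) = -9; -9 ≤ -6, bound -6 not met — violated.
[2] values -5, -10, -4; P = -5 is not < R = -10 — violated.
[3] 3S + 4R = 3(-5) + 4(-10) = -55, not -58 — violated.
[4] S + W = -5 + (-4) = -9 — satisfied.
[5] 2W - 5S = 2(-4) - 5(-5) = 17 — satisfied.
[6] R - W = -10 - (-4) = -6 — satisfied.
[7] P = -5 is not in {-6, -7, -4} — violated.
[8] W = -4 lies in [-7, 0] — satisfied.
[9] S = -5 is in {0, -5, -10} — satisfied.

Constraints 1, 2, 3, and 7 are violated.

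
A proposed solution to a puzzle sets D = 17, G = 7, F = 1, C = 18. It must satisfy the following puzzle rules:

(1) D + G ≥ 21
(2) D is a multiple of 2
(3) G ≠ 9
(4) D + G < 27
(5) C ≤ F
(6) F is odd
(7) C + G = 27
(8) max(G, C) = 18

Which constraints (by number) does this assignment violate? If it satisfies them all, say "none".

The assignment fails constraints 2, 5, and 7.

(1) D + G = 17 + 7 = 24; 24 ≥ 21  true
(2) 17 = 2×8 + 1, so 2 does not divide 17  false
(3) G = 7, and 7 ≠ 9  true
(4) D + G = 17 + 7 = 24; 24 < 27  true
(5) C = 18, F = 1; 18 > 1 (want ≤)  false
(6) F = 1 is odd  true
(7) C + G = 18 + 7 = 25, not 27  false
(8) max(7, 18) = 18  true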